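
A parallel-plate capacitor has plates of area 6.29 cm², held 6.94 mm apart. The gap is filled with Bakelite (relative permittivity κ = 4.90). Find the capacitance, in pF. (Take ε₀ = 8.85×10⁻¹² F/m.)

3.93 pF

A = 6.29 cm² = 6.29×10⁻⁴ m².
C = κε₀A/d = 4.90 × 8.85×10⁻¹² × 6.29×10⁻⁴ / 6.94×10⁻³ = 3.93×10⁻¹² F.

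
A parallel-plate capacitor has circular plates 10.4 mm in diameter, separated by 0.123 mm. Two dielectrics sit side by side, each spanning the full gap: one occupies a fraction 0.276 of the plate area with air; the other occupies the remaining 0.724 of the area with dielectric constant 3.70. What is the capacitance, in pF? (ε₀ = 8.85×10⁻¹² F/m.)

C ≈ 18.1 pF

A = π(10.4/2 mm)² = 8.49×10⁻⁵ m².
Side-by-side slabs ⇒ two capacitors in parallel, each spanning the full gap.
C₁ = κ₁ε₀A₁/d = 1.00 × 8.85×10⁻¹² × 2.34×10⁻⁵ / 1.23×10⁻⁴ = 1.69×10⁻¹² F.
C₂ = κ₂ε₀A₂/d = 3.70 × 8.85×10⁻¹² × 6.15×10⁻⁵ / 1.23×10⁻⁴ = 1.64×10⁻¹¹ F.
C = C₁ + C₂ = 1.81×10⁻¹¹ F.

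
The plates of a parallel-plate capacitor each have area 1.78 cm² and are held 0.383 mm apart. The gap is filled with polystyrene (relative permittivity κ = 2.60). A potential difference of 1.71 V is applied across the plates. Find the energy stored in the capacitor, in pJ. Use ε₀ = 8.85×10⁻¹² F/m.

A = 1.78 cm² = 1.78×10⁻⁴ m².
C = κε₀A/d = 2.60 × 8.85×10⁻¹² × 1.78×10⁻⁴ / 3.83×10⁻⁴ = 1.07×10⁻¹¹ F.
U = ½CV² = ½ × 1.07×10⁻¹¹ × (1.71)² = 1.56×10⁻¹¹ J.

U ≈ 15.6 pJ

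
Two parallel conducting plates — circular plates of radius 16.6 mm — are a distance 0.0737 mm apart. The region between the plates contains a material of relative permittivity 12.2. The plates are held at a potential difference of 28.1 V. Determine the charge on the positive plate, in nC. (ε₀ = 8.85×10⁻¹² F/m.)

35.6 nC

A = π(16.6 mm)² = 8.66×10⁻⁴ m².
C = κε₀A/d = 12.2 × 8.85×10⁻¹² × 8.66×10⁻⁴ / 7.37×10⁻⁵ = 1.27×10⁻⁹ F.
Q = CV = 1.27×10⁻⁹ × 28.1 = 3.56×10⁻⁸ C.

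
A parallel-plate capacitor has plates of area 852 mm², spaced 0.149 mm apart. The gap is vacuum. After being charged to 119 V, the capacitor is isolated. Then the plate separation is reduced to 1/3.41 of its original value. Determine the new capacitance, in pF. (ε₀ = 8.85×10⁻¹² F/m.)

A = 852 mm² = 8.52×10⁻⁴ m².
Initially C₁ = ε₀A/d = 8.85×10⁻¹² × 8.52×10⁻⁴ / 1.49×10⁻⁴ = 5.06×10⁻¹¹ F.
C = ε₀A/d scales as 1/d, so C₂/C₁ = d₁/d₂ = 3.41.
C₂ = 3.41 × 5.06×10⁻¹¹ = 1.73×10⁻¹⁰ F.

173 pF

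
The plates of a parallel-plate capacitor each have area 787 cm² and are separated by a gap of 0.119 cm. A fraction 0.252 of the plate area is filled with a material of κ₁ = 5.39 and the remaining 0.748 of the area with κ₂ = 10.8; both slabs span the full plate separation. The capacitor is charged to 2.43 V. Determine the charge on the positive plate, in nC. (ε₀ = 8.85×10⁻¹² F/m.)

Q ≈ 13.4 nC

A = 787 cm² = 7.87×10⁻² m².
Side-by-side slabs ⇒ two capacitors in parallel, each spanning the full gap.
C₁ = κ₁ε₀A₁/d = 5.39 × 8.85×10⁻¹² × 1.98×10⁻² / 1.19×10⁻³ = 7.95×10⁻¹⁰ F.
C₂ = κ₂ε₀A₂/d = 10.8 × 8.85×10⁻¹² × 5.89×10⁻² / 1.19×10⁻³ = 4.73×10⁻⁹ F.
C = C₁ + C₂ = 5.52×10⁻⁹ F.
Q = CV = 5.52×10⁻⁹ × 2.43 = 1.34×10⁻⁸ C.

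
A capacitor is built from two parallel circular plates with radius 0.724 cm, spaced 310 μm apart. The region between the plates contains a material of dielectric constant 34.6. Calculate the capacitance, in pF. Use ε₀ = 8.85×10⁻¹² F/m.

A = π(0.724 cm)² = 1.65×10⁻⁴ m².
C = κε₀A/d = 34.6 × 8.85×10⁻¹² × 1.65×10⁻⁴ / 3.10×10⁻⁴ = 1.63×10⁻¹⁰ F.

163 pF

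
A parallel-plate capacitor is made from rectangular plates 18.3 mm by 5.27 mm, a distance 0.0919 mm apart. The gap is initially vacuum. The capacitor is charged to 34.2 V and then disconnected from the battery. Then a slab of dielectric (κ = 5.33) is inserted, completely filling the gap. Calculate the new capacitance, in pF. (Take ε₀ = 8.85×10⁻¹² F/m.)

C ≈ 49.5 pF

A = 18.3 × 5.27 mm² = 9.64×10⁻⁵ m².
Initially C₁ = ε₀A/d = 8.85×10⁻¹² × 9.64×10⁻⁵ / 9.19×10⁻⁵ = 9.29×10⁻¹² F.
C = κε₀A/d scales with κ, so C₂/C₁ = κ = 5.33.
C₂ = 5.33 × 9.29×10⁻¹² = 4.95×10⁻¹¹ F.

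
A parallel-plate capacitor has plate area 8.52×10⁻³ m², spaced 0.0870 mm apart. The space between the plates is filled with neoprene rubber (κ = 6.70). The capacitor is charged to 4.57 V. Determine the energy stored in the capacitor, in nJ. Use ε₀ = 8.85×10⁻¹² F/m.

U ≈ 60.6 nJ

C = κε₀A/d = 6.70 × 8.85×10⁻¹² × 8.52×10⁻³ / 8.70×10⁻⁵ = 5.81×10⁻⁹ F.
U = ½CV² = ½ × 5.81×10⁻⁹ × (4.57)² = 6.06×10⁻⁸ J.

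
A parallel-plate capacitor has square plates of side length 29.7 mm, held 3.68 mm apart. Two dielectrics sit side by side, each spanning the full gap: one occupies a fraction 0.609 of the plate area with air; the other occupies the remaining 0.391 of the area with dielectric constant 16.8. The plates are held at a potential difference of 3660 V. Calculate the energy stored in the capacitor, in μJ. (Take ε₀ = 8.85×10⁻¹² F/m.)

A = (29.7 mm)² = 8.82×10⁻⁴ m².
Side-by-side slabs ⇒ two capacitors in parallel, each spanning the full gap.
C₁ = κ₁ε₀A₁/d = 1.00 × 8.85×10⁻¹² × 5.37×10⁻⁴ / 3.68×10⁻³ = 1.29×10⁻¹² F.
C₂ = κ₂ε₀A₂/d = 16.8 × 8.85×10⁻¹² × 3.45×10⁻⁴ / 3.68×10⁻³ = 1.39×10⁻¹¹ F.
C = C₁ + C₂ = 1.52×10⁻¹¹ F.
U = ½CV² = ½ × 1.52×10⁻¹¹ × (3660)² = 1.02×10⁻⁴ J.

U ≈ 102 μJ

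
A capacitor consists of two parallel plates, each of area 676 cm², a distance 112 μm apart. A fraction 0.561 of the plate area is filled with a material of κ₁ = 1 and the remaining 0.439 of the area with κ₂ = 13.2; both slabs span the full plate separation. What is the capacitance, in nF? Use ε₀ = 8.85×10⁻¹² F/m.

C ≈ 34.0 nF

A = 676 cm² = 6.76×10⁻² m².
Side-by-side slabs ⇒ two capacitors in parallel, each spanning the full gap.
C₁ = κ₁ε₀A₁/d = 1.00 × 8.85×10⁻¹² × 3.79×10⁻² / 1.12×10⁻⁴ = 3.00×10⁻⁹ F.
C₂ = κ₂ε₀A₂/d = 13.2 × 8.85×10⁻¹² × 2.97×10⁻² / 1.12×10⁻⁴ = 3.10×10⁻⁸ F.
C = C₁ + C₂ = 3.40×10⁻⁸ F.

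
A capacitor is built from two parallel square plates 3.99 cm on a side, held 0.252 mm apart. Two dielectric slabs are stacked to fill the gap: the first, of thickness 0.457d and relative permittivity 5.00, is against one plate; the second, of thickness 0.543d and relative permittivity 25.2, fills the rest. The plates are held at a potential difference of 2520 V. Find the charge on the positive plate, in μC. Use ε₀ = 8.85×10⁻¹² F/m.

A = (3.99 cm)² = 1.59×10⁻³ m².
Stacked slabs ⇒ two capacitors in series, each with the full plate area.
C₁ = κ₁ε₀A/d₁ = 5.00 × 8.85×10⁻¹² × 1.59×10⁻³ / 1.15×10⁻⁴ = 6.12×10⁻¹⁰ F.
C₂ = κ₂ε₀A/d₂ = 25.2 × 8.85×10⁻¹² × 1.59×10⁻³ / 1.37×10⁻⁴ = 2.59×10⁻⁹ F.
C = (1/C₁ + 1/C₂)⁻¹ = 4.95×10⁻¹⁰ F.
Q = CV = 4.95×10⁻¹⁰ × 2520 = 1.25×10⁻⁶ C.

Q ≈ 1.25 μC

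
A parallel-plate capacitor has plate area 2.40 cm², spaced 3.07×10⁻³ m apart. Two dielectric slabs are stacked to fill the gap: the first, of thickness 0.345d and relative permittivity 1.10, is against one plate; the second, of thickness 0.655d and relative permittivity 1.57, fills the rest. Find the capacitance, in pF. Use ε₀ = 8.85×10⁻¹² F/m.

0.947 pF

A = 2.40 cm² = 2.40×10⁻⁴ m².
Stacked slabs ⇒ two capacitors in series, each with the full plate area.
C₁ = κ₁ε₀A/d₁ = 1.10 × 8.85×10⁻¹² × 2.40×10⁻⁴ / 1.06×10⁻³ = 2.21×10⁻¹² F.
C₂ = κ₂ε₀A/d₂ = 1.57 × 8.85×10⁻¹² × 2.40×10⁻⁴ / 2.01×10⁻³ = 1.66×10⁻¹² F.
C = (1/C₁ + 1/C₂)⁻¹ = 9.47×10⁻¹³ F.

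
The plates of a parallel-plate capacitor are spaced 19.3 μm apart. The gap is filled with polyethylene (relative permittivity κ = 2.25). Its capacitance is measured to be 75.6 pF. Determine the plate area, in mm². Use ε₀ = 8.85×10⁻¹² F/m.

A ≈ 73.3 mm²

A = Cd/(κε₀) = 7.56×10⁻¹¹ × 1.93×10⁻⁵ / (2.25 × 8.85×10⁻¹²) = 7.33×10⁻⁵ m².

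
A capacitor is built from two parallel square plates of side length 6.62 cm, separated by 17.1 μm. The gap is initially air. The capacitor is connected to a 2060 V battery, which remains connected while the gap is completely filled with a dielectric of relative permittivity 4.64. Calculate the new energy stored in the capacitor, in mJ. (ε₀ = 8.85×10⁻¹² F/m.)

A = (6.62 cm)² = 4.38×10⁻³ m².
Initially C₁ = ε₀A/d = 8.85×10⁻¹² × 4.38×10⁻³ / 1.71×10⁻⁵ = 2.27×10⁻⁹ F.
U₁ = 4.81×10⁻³ J.
Battery connected ⇒ V is held fixed. C₂ = 4.64 C₁ and U = ½CV², so U₂/U₁ = C₂/C₁ = 4.64.
U₂ = 4.64 × 4.81×10⁻³ = 2.23×10⁻² J.

22.3 mJ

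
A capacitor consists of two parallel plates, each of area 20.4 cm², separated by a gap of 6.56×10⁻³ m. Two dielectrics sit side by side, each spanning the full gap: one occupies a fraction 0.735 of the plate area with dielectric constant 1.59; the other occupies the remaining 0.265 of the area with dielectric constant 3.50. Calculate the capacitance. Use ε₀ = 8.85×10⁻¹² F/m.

5.77 pF

A = 20.4 cm² = 2.04×10⁻³ m².
Side-by-side slabs ⇒ two capacitors in parallel, each spanning the full gap.
C₁ = κ₁ε₀A₁/d = 1.59 × 8.85×10⁻¹² × 1.50×10⁻³ / 6.56×10⁻³ = 3.22×10⁻¹² F.
C₂ = κ₂ε₀A₂/d = 3.50 × 8.85×10⁻¹² × 5.41×10⁻⁴ / 6.56×10⁻³ = 2.55×10⁻¹² F.
C = C₁ + C₂ = 5.77×10⁻¹² F.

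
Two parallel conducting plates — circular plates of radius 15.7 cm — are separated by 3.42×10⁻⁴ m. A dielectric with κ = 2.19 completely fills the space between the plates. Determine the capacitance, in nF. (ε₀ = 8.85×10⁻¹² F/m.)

A = π(15.7 cm)² = 7.74×10⁻² m².
C = κε₀A/d = 2.19 × 8.85×10⁻¹² × 7.74×10⁻² / 3.42×10⁻⁴ = 4.39×10⁻⁹ F.

C ≈ 4.39 nF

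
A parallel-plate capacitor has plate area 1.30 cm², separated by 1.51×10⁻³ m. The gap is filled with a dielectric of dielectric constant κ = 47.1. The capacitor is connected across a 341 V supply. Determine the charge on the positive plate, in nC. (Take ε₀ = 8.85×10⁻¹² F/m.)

Q ≈ 12.2 nC

A = 1.30 cm² = 1.30×10⁻⁴ m².
C = κε₀A/d = 47.1 × 8.85×10⁻¹² × 1.30×10⁻⁴ / 1.51×10⁻³ = 3.59×10⁻¹¹ F.
Q = CV = 3.59×10⁻¹¹ × 341 = 1.22×10⁻⁸ C.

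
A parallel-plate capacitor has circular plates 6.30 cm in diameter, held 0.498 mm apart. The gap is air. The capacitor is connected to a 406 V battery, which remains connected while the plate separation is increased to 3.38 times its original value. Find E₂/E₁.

Battery connected ⇒ V is held fixed.
E = V/d, so E₂/E₁ = d₁/d₂ = 0.296.

E₂/E₁ ≈ 0.296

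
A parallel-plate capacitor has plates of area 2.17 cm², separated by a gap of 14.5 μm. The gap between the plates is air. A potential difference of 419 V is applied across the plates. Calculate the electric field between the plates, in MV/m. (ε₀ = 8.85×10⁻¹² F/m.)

E ≈ 28.9 MV/m

E = V/d = 419 / 1.45×10⁻⁵ = 2.89×10⁷ V/m.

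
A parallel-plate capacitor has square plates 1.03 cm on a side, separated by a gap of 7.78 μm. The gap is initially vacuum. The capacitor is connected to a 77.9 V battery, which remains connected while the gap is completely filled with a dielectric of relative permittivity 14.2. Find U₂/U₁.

U₂/U₁ ≈ 14.2

Battery connected ⇒ V is held fixed.
C₂ = 14.2 C₁ and U = ½CV², so U₂/U₁ = C₂/C₁ = 14.2.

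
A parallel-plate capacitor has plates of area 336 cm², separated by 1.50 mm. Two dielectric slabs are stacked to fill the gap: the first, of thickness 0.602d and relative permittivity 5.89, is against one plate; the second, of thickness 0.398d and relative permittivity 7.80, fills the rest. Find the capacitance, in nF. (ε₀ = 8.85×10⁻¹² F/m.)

A = 336 cm² = 3.36×10⁻² m².
Stacked slabs ⇒ two capacitors in series, each with the full plate area.
C₁ = κ₁ε₀A/d₁ = 5.89 × 8.85×10⁻¹² × 3.36×10⁻² / 9.03×10⁻⁴ = 1.94×10⁻⁹ F.
C₂ = κ₂ε₀A/d₂ = 7.80 × 8.85×10⁻¹² × 3.36×10⁻² / 5.97×10⁻⁴ = 3.89×10⁻⁹ F.
C = (1/C₁ + 1/C₂)⁻¹ = 1.29×10⁻⁹ F.

C ≈ 1.29 nF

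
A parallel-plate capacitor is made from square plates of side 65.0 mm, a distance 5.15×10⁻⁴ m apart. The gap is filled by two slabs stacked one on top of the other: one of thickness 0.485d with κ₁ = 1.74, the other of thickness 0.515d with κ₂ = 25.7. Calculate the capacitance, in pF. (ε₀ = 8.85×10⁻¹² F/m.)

C ≈ 243 pF

A = (65.0 mm)² = 4.23×10⁻³ m².
Stacked slabs ⇒ two capacitors in series, each with the full plate area.
C₁ = κ₁ε₀A/d₁ = 1.74 × 8.85×10⁻¹² × 4.23×10⁻³ / 2.50×10⁻⁴ = 2.60×10⁻¹⁰ F.
C₂ = κ₂ε₀A/d₂ = 25.7 × 8.85×10⁻¹² × 4.23×10⁻³ / 2.65×10⁻⁴ = 3.62×10⁻⁹ F.
C = (1/C₁ + 1/C₂)⁻¹ = 2.43×10⁻¹⁰ F.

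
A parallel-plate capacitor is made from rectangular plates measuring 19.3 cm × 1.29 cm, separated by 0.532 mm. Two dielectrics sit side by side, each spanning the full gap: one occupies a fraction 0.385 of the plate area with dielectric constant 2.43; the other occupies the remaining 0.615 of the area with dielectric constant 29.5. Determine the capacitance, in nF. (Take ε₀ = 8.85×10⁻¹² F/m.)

A = 19.3 × 1.29 cm² = 2.49×10⁻³ m².
Side-by-side slabs ⇒ two capacitors in parallel, each spanning the full gap.
C₁ = κ₁ε₀A₁/d = 2.43 × 8.85×10⁻¹² × 9.59×10⁻⁴ / 5.32×10⁻⁴ = 3.87×10⁻¹¹ F.
C₂ = κ₂ε₀A₂/d = 29.5 × 8.85×10⁻¹² × 1.53×10⁻³ / 5.32×10⁻⁴ = 7.51×10⁻¹⁰ F.
C = C₁ + C₂ = 7.90×10⁻¹⁰ F.

0.790 nF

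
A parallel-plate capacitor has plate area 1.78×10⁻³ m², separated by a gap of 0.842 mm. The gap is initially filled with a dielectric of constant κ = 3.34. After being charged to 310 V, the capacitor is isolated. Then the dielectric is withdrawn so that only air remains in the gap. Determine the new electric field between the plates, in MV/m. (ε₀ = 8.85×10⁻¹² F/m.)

Initially C₁ = κε₀A/d = 3.34 × 8.85×10⁻¹² × 1.78×10⁻³ / 8.42×10⁻⁴ = 6.25×10⁻¹¹ F.
E₁ = 3.68×10⁵ V/m.
Isolated ⇒ Q is held fixed. V₂ = Q/C₂ = V₁/0.299; E = V/d, so E₂/E₁ = (V₂/V₁)(d₁/d₂) = 3.34.
E₂ = 3.34 × 3.68×10⁵ = 1.23×10⁶ V/m.

1.23 MV/m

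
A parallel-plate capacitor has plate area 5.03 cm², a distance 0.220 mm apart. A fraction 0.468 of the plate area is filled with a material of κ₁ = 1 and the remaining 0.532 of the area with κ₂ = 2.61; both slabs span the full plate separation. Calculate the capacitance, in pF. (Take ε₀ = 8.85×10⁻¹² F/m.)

C ≈ 37.6 pF

A = 5.03 cm² = 5.03×10⁻⁴ m².
Side-by-side slabs ⇒ two capacitors in parallel, each spanning the full gap.
C₁ = κ₁ε₀A₁/d = 1.00 × 8.85×10⁻¹² × 2.35×10⁻⁴ / 2.20×10⁻⁴ = 9.47×10⁻¹² F.
C₂ = κ₂ε₀A₂/d = 2.61 × 8.85×10⁻¹² × 2.68×10⁻⁴ / 2.20×10⁻⁴ = 2.81×10⁻¹¹ F.
C = C₁ + C₂ = 3.76×10⁻¹¹ F.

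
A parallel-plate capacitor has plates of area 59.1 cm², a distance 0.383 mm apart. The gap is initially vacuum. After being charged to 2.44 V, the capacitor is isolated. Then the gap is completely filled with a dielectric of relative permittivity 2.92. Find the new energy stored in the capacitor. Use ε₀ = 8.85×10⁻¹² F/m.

A = 59.1 cm² = 5.91×10⁻³ m².
Initially C₁ = ε₀A/d = 8.85×10⁻¹² × 5.91×10⁻³ / 3.83×10⁻⁴ = 1.37×10⁻¹⁰ F.
U₁ = 4.07×10⁻¹⁰ J.
Isolated ⇒ Q is held fixed. C₂ = 2.92 C₁ and U = Q²/(2C), so U₂/U₁ = C₁/C₂ = 0.342.
U₂ = 0.342 × 4.07×10⁻¹⁰ = 1.39×10⁻¹⁰ J.

139 pJ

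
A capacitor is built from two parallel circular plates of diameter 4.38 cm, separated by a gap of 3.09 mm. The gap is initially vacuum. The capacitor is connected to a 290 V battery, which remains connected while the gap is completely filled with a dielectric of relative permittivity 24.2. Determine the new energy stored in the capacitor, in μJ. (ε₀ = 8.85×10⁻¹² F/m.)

U ≈ 4.39 μJ

A = π(4.38/2 cm)² = 1.51×10⁻³ m².
Initially C₁ = ε₀A/d = 8.85×10⁻¹² × 1.51×10⁻³ / 3.09×10⁻³ = 4.32×10⁻¹² F.
U₁ = 1.81×10⁻⁷ J.
Battery connected ⇒ V is held fixed. C₂ = 24.2 C₁ and U = ½CV², so U₂/U₁ = C₂/C₁ = 24.2.
U₂ = 24.2 × 1.81×10⁻⁷ = 4.39×10⁻⁶ J.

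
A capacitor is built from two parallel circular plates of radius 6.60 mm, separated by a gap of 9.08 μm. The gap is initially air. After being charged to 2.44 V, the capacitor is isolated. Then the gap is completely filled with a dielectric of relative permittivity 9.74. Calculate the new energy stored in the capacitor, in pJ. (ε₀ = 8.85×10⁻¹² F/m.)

U ≈ 40.8 pJ

A = π(6.60 mm)² = 1.37×10⁻⁴ m².
Initially C₁ = ε₀A/d = 8.85×10⁻¹² × 1.37×10⁻⁴ / 9.08×10⁻⁶ = 1.33×10⁻¹⁰ F.
U₁ = 3.97×10⁻¹⁰ J.
Isolated ⇒ Q is held fixed. C₂ = 9.74 C₁ and U = Q²/(2C), so U₂/U₁ = C₁/C₂ = 0.103.
U₂ = 0.103 × 3.97×10⁻¹⁰ = 4.08×10⁻¹¹ J.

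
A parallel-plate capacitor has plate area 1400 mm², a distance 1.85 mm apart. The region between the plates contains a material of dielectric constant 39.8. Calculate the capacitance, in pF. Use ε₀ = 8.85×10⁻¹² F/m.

A = 1400 mm² = 1.40×10⁻³ m².
C = κε₀A/d = 39.8 × 8.85×10⁻¹² × 1.40×10⁻³ / 1.85×10⁻³ = 2.67×10⁻¹⁰ F.

C ≈ 267 pF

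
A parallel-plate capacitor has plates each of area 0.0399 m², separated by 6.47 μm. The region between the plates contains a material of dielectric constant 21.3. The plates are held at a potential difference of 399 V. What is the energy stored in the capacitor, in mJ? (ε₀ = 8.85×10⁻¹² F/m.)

92.5 mJ

C = κε₀A/d = 21.3 × 8.85×10⁻¹² × 3.99×10⁻² / 6.47×10⁻⁶ = 1.16×10⁻⁶ F.
U = ½CV² = ½ × 1.16×10⁻⁶ × (399)² = 9.25×10⁻² J.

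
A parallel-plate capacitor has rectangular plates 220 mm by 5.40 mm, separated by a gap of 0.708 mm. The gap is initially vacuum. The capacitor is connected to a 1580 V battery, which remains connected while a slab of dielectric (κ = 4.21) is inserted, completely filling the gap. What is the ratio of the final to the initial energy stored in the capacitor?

Battery connected ⇒ V is held fixed.
C₂ = 4.21 C₁ and U = ½CV², so U₂/U₁ = C₂/C₁ = 4.21.

U₂/U₁ ≈ 4.21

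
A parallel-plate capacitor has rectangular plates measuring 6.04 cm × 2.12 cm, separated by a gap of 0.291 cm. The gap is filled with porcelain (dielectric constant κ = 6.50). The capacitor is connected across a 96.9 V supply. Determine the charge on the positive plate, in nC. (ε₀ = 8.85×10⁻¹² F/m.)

2.45 nC

A = 6.04 × 2.12 cm² = 1.28×10⁻³ m².
C = κε₀A/d = 6.50 × 8.85×10⁻¹² × 1.28×10⁻³ / 2.91×10⁻³ = 2.53×10⁻¹¹ F.
Q = CV = 2.53×10⁻¹¹ × 96.9 = 2.45×10⁻⁹ C.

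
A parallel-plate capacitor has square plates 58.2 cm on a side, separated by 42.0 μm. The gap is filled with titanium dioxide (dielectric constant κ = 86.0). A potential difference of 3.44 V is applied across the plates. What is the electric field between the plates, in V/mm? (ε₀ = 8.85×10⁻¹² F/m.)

E = V/d = 3.44 / 4.20×10⁻⁵ = 8.19×10⁴ V/m.

81.9 V/mm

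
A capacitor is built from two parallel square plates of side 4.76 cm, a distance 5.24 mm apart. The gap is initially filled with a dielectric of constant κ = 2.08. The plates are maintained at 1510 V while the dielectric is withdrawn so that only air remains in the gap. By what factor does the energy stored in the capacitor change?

U₂/U₁ ≈ 0.481

Battery connected ⇒ V is held fixed.
C₂ = 0.481 C₁ and U = ½CV², so U₂/U₁ = C₂/C₁ = 0.481.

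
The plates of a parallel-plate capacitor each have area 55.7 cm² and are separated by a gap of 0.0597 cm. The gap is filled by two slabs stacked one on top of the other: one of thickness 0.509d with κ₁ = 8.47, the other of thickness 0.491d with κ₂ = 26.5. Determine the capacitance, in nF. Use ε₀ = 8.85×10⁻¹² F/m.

A = 55.7 cm² = 5.57×10⁻³ m².
Stacked slabs ⇒ two capacitors in series, each with the full plate area.
C₁ = κ₁ε₀A/d₁ = 8.47 × 8.85×10⁻¹² × 5.57×10⁻³ / 3.04×10⁻⁴ = 1.37×10⁻⁹ F.
C₂ = κ₂ε₀A/d₂ = 26.5 × 8.85×10⁻¹² × 5.57×10⁻³ / 2.93×10⁻⁴ = 4.46×10⁻⁹ F.
C = (1/C₁ + 1/C₂)⁻¹ = 1.05×10⁻⁹ F.

C ≈ 1.05 nF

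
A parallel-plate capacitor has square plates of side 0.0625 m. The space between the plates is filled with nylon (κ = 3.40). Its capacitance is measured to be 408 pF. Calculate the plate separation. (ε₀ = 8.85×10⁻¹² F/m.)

A = (0.0625 m)² = 3.91×10⁻³ m².
d = κε₀A/C = 3.40 × 8.85×10⁻¹² × 3.91×10⁻³ / 4.08×10⁻¹⁰ = 2.88×10⁻⁴ m.

288 μm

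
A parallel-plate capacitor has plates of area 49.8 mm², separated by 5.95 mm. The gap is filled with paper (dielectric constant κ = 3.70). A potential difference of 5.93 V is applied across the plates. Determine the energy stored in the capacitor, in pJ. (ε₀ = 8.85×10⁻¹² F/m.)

U ≈ 4.82 pJ

A = 49.8 mm² = 4.98×10⁻⁵ m².
C = κε₀A/d = 3.70 × 8.85×10⁻¹² × 4.98×10⁻⁵ / 5.95×10⁻³ = 2.74×10⁻¹³ F.
U = ½CV² = ½ × 2.74×10⁻¹³ × (5.93)² = 4.82×10⁻¹² J.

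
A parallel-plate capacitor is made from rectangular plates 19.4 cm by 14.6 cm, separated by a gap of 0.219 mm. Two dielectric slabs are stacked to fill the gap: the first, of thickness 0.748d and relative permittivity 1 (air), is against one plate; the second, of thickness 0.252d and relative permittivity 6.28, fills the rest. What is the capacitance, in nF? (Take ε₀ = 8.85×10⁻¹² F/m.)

A = 19.4 × 14.6 cm² = 2.83×10⁻² m².
Stacked slabs ⇒ two capacitors in series, each with the full plate area.
C₁ = κ₁ε₀A/d₁ = 1.00 × 8.85×10⁻¹² × 2.83×10⁻² / 1.64×10⁻⁴ = 1.53×10⁻⁹ F.
C₂ = κ₂ε₀A/d₂ = 6.28 × 8.85×10⁻¹² × 2.83×10⁻² / 5.52×10⁻⁵ = 2.85×10⁻⁸ F.
C = (1/C₁ + 1/C₂)⁻¹ = 1.45×10⁻⁹ F.

C ≈ 1.45 nF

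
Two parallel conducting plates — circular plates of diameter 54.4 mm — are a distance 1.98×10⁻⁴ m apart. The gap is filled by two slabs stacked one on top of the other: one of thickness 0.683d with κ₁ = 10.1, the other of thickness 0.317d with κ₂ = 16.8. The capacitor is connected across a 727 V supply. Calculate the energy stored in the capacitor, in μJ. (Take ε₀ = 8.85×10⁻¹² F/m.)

317 μJ

A = π(54.4/2 mm)² = 2.32×10⁻³ m².
Stacked slabs ⇒ two capacitors in series, each with the full plate area.
C₁ = κ₁ε₀A/d₁ = 10.1 × 8.85×10⁻¹² × 2.32×10⁻³ / 1.35×10⁻⁴ = 1.54×10⁻⁹ F.
C₂ = κ₂ε₀A/d₂ = 16.8 × 8.85×10⁻¹² × 2.32×10⁻³ / 6.28×10⁻⁵ = 5.51×10⁻⁹ F.
C = (1/C₁ + 1/C₂)⁻¹ = 1.20×10⁻⁹ F.
U = ½CV² = ½ × 1.20×10⁻⁹ × (727)² = 3.17×10⁻⁴ J.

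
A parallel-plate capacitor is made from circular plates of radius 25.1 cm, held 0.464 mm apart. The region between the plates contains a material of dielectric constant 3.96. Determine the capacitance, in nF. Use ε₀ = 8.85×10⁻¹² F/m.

C ≈ 14.9 nF

A = π(25.1 cm)² = 0.198 m².
C = κε₀A/d = 3.96 × 8.85×10⁻¹² × 0.198 / 4.64×10⁻⁴ = 1.49×10⁻⁸ F.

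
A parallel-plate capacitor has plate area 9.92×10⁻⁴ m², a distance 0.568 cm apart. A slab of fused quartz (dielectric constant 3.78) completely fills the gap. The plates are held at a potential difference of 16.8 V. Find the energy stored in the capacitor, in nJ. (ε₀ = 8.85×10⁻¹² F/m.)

C = κε₀A/d = 3.78 × 8.85×10⁻¹² × 9.92×10⁻⁴ / 5.68×10⁻³ = 5.84×10⁻¹² F.
U = ½CV² = ½ × 5.84×10⁻¹² × (16.8)² = 8.24×10⁻¹⁰ J.

0.824 nJ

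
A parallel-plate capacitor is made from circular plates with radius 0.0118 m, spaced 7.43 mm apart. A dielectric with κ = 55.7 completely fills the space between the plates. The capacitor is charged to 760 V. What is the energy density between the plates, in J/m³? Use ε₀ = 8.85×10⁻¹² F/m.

2.58 J/m³

E = V/d = 760 / 7.43×10⁻³ = 1.02×10⁵ V/m.
u = ½κε₀E² = ½ × 55.7 × 8.85×10⁻¹² × (1.02×10⁵)² = 2.58 J/m³.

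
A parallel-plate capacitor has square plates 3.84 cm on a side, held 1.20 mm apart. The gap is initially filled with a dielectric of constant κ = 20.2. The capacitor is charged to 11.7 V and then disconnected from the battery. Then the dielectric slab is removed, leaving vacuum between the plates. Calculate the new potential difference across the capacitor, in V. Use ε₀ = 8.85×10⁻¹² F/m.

A = (3.84 cm)² = 1.47×10⁻³ m².
Initially C₁ = κε₀A/d = 20.2 × 8.85×10⁻¹² × 1.47×10⁻³ / 1.20×10⁻³ = 2.20×10⁻¹⁰ F.
V₁ = 11.7 V.
Isolated ⇒ Q is held fixed. C₂ = 0.0495 C₁ and V = Q/C, so V₂/V₁ = C₁/C₂ = 20.2.
V₂ = 20.2 × 11.7 = 2.36×10² V.

V ≈ 236 V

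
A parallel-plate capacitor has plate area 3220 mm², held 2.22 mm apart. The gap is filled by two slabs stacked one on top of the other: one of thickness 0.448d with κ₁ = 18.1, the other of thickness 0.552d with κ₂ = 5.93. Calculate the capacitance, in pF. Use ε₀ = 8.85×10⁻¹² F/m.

A = 3220 mm² = 3.22×10⁻³ m².
Stacked slabs ⇒ two capacitors in series, each with the full plate area.
C₁ = κ₁ε₀A/d₁ = 18.1 × 8.85×10⁻¹² × 3.22×10⁻³ / 9.95×10⁻⁴ = 5.19×10⁻¹⁰ F.
C₂ = κ₂ε₀A/d₂ = 5.93 × 8.85×10⁻¹² × 3.22×10⁻³ / 1.23×10⁻³ = 1.38×10⁻¹⁰ F.
C = (1/C₁ + 1/C₂)⁻¹ = 1.09×10⁻¹⁰ F.

109 pF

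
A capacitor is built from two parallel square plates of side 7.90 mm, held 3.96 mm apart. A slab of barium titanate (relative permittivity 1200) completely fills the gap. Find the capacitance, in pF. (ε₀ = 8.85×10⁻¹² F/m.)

A = (7.90 mm)² = 6.24×10⁻⁵ m².
C = κε₀A/d = 1200 × 8.85×10⁻¹² × 6.24×10⁻⁵ / 3.96×10⁻³ = 1.67×10⁻¹⁰ F.

167 pF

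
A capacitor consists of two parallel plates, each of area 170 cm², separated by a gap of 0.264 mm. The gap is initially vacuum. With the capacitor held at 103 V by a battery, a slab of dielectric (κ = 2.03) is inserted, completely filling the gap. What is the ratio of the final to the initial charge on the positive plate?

Battery connected ⇒ V is held fixed.
C₂ = 2.03 C₁ and Q = CV, so Q₂/Q₁ = C₂/C₁ = 2.03.

2.03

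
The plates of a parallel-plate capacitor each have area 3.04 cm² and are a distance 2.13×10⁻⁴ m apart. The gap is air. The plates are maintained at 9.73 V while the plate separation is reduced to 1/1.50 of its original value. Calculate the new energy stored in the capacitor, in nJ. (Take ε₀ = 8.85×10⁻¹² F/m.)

U ≈ 0.897 nJ

A = 3.04 cm² = 3.04×10⁻⁴ m².
Initially C₁ = ε₀A/d = 8.85×10⁻¹² × 3.04×10⁻⁴ / 2.13×10⁻⁴ = 1.26×10⁻¹¹ F.
U₁ = 5.98×10⁻¹⁰ J.
Battery connected ⇒ V is held fixed. C₂ = 1.50 C₁ and U = ½CV², so U₂/U₁ = C₂/C₁ = 1.50.
U₂ = 1.50 × 5.98×10⁻¹⁰ = 8.97×10⁻¹⁰ J.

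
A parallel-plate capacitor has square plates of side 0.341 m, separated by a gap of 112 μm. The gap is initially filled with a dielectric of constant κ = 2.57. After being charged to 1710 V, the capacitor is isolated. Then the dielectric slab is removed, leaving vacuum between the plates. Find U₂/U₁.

2.57

Isolated ⇒ Q is held fixed.
C₂ = 0.389 C₁ and U = Q²/(2C), so U₂/U₁ = C₁/C₂ = 2.57.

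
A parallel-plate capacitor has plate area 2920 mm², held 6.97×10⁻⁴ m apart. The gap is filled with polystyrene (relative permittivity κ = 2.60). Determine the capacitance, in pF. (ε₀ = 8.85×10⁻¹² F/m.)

96.4 pF

A = 2920 mm² = 2.92×10⁻³ m².
C = κε₀A/d = 2.60 × 8.85×10⁻¹² × 2.92×10⁻³ / 6.97×10⁻⁴ = 9.64×10⁻¹¹ F.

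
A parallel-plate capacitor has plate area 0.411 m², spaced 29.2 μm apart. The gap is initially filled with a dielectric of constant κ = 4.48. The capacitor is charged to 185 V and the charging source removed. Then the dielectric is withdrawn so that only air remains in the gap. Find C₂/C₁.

C₂/C₁ ≈ 0.223

C = κε₀A/d scales with κ, so C₂/C₁ = 1/κ = 1/4.48 = 0.223.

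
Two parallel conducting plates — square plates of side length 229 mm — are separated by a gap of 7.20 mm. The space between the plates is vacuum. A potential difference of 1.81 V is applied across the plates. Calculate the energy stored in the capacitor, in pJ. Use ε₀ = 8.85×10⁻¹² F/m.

106 pJ

A = (229 mm)² = 5.24×10⁻² m².
C = ε₀A/d = 8.85×10⁻¹² × 5.24×10⁻² / 7.20×10⁻³ = 6.45×10⁻¹¹ F.
U = ½CV² = ½ × 6.45×10⁻¹¹ × (1.81)² = 1.06×10⁻¹⁰ J.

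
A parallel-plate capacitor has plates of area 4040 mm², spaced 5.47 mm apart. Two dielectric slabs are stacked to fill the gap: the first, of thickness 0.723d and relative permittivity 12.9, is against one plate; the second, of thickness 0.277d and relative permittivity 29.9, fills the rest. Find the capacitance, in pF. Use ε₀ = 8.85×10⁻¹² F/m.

C ≈ 100 pF

A = 4040 mm² = 4.04×10⁻³ m².
Stacked slabs ⇒ two capacitors in series, each with the full plate area.
C₁ = κ₁ε₀A/d₁ = 12.9 × 8.85×10⁻¹² × 4.04×10⁻³ / 3.95×10⁻³ = 1.17×10⁻¹⁰ F.
C₂ = κ₂ε₀A/d₂ = 29.9 × 8.85×10⁻¹² × 4.04×10⁻³ / 1.52×10⁻³ = 7.06×10⁻¹⁰ F.
C = (1/C₁ + 1/C₂)⁻¹ = 1.00×10⁻¹⁰ F.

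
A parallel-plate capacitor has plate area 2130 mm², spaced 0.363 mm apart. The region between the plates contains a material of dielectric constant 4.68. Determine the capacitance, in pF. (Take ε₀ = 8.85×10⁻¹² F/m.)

A = 2130 mm² = 2.13×10⁻³ m².
C = κε₀A/d = 4.68 × 8.85×10⁻¹² × 2.13×10⁻³ / 3.63×10⁻⁴ = 2.43×10⁻¹⁰ F.

C ≈ 243 pF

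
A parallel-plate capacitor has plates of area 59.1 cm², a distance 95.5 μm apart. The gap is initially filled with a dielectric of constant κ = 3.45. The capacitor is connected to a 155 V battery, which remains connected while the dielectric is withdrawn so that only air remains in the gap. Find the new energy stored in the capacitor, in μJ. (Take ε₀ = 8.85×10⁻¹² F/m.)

A = 59.1 cm² = 5.91×10⁻³ m².
Initially C₁ = κε₀A/d = 3.45 × 8.85×10⁻¹² × 5.91×10⁻³ / 9.55×10⁻⁵ = 1.89×10⁻⁹ F.
U₁ = 2.27×10⁻⁵ J.
Battery connected ⇒ V is held fixed. C₂ = 0.290 C₁ and U = ½CV², so U₂/U₁ = C₂/C₁ = 0.290.
U₂ = 0.290 × 2.27×10⁻⁵ = 6.58×10⁻⁶ J.

U ≈ 6.58 μJ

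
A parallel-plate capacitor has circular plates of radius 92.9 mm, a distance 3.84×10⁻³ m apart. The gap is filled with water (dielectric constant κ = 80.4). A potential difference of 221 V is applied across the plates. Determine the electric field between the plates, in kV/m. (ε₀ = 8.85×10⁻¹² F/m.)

57.6 kV/m

E = V/d = 221 / 3.84×10⁻³ = 5.76×10⁴ V/m.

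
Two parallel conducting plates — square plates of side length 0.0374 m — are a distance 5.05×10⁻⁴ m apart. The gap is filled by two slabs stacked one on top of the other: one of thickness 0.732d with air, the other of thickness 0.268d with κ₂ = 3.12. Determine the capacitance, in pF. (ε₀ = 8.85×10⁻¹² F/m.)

A = (0.0374 m)² = 1.40×10⁻³ m².
Stacked slabs ⇒ two capacitors in series, each with the full plate area.
C₁ = κ₁ε₀A/d₁ = 1.00 × 8.85×10⁻¹² × 1.40×10⁻³ / 3.70×10⁻⁴ = 3.35×10⁻¹¹ F.
C₂ = κ₂ε₀A/d₂ = 3.12 × 8.85×10⁻¹² × 1.40×10⁻³ / 1.35×10⁻⁴ = 2.85×10⁻¹⁰ F.
C = (1/C₁ + 1/C₂)⁻¹ = 3.00×10⁻¹¹ F.

C ≈ 30.0 pF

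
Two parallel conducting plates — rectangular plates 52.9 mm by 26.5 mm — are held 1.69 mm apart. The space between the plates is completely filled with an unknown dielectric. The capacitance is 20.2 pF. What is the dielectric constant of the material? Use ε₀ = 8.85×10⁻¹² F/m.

A = 52.9 × 26.5 mm² = 1.40×10⁻³ m².
κ = Cd/(ε₀A) = 2.02×10⁻¹¹ × 1.69×10⁻³ / (8.85×10⁻¹² × 1.40×10⁻³) = 2.75.

κ ≈ 2.75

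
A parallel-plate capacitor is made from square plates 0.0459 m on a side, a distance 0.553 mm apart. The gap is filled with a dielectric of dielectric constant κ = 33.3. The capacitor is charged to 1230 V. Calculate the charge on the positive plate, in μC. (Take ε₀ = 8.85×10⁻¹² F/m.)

A = (0.0459 m)² = 2.11×10⁻³ m².
C = κε₀A/d = 33.3 × 8.85×10⁻¹² × 2.11×10⁻³ / 5.53×10⁻⁴ = 1.12×10⁻⁹ F.
Q = CV = 1.12×10⁻⁹ × 1230 = 1.38×10⁻⁶ C.

Q ≈ 1.38 μC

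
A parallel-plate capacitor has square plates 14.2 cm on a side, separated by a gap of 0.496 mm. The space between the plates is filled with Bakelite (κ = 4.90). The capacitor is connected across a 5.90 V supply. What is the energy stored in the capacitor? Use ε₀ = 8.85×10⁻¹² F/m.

A = (14.2 cm)² = 2.02×10⁻² m².
C = κε₀A/d = 4.90 × 8.85×10⁻¹² × 2.02×10⁻² / 4.96×10⁻⁴ = 1.76×10⁻⁹ F.
U = ½CV² = ½ × 1.76×10⁻⁹ × (5.90)² = 3.07×10⁻⁸ J.

U ≈ 30.7 nJ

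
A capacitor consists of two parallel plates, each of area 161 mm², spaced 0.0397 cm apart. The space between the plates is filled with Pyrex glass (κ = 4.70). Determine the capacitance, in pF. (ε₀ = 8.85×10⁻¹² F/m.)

A = 161 mm² = 1.61×10⁻⁴ m².
C = κε₀A/d = 4.70 × 8.85×10⁻¹² × 1.61×10⁻⁴ / 3.97×10⁻⁴ = 1.69×10⁻¹¹ F.

16.9 pF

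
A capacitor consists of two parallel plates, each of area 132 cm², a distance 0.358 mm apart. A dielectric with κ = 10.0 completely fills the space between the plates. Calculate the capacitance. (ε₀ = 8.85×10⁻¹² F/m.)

A = 132 cm² = 1.32×10⁻² m².
C = κε₀A/d = 10.0 × 8.85×10⁻¹² × 1.32×10⁻² / 3.58×10⁻⁴ = 3.26×10⁻⁹ F.

C ≈ 3.26 nF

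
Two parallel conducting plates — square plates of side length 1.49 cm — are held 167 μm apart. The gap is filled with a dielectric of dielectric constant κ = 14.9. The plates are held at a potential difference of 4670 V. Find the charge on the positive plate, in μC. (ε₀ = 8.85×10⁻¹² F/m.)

0.819 μC

A = (1.49 cm)² = 2.22×10⁻⁴ m².
C = κε₀A/d = 14.9 × 8.85×10⁻¹² × 2.22×10⁻⁴ / 1.67×10⁻⁴ = 1.75×10⁻¹⁰ F.
Q = CV = 1.75×10⁻¹⁰ × 4670 = 8.19×10⁻⁷ C.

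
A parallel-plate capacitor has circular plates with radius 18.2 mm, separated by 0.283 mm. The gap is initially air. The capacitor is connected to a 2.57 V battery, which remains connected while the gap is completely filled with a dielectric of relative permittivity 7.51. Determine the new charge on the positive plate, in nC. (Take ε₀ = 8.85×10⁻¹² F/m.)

A = π(18.2 mm)² = 1.04×10⁻³ m².
Initially C₁ = ε₀A/d = 8.85×10⁻¹² × 1.04×10⁻³ / 2.83×10⁻⁴ = 3.25×10⁻¹¹ F.
Q₁ = 8.36×10⁻¹¹ C.
Battery connected ⇒ V is held fixed. C₂ = 7.51 C₁ and Q = CV, so Q₂/Q₁ = C₂/C₁ = 7.51.
Q₂ = 7.51 × 8.36×10⁻¹¹ = 6.28×10⁻¹⁰ C.

0.628 nC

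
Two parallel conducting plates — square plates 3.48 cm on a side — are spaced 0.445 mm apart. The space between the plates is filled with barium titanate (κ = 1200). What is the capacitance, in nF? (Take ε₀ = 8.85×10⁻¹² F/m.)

A = (3.48 cm)² = 1.21×10⁻³ m².
C = κε₀A/d = 1200 × 8.85×10⁻¹² × 1.21×10⁻³ / 4.45×10⁻⁴ = 2.89×10⁻⁸ F.

28.9 nF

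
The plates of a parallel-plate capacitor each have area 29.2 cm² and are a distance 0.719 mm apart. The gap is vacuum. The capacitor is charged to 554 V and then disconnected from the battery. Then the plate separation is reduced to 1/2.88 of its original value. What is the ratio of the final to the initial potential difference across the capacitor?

V₂/V₁ ≈ 0.347

Isolated ⇒ Q is held fixed.
C₂ = 2.88 C₁ and V = Q/C, so V₂/V₁ = C₁/C₂ = 0.347.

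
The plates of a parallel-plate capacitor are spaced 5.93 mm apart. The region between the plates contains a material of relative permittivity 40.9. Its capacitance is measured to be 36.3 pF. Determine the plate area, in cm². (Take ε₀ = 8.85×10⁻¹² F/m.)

A = Cd/(κε₀) = 3.63×10⁻¹¹ × 5.93×10⁻³ / (40.9 × 8.85×10⁻¹²) = 5.95×10⁻⁴ m².

5.95 cm²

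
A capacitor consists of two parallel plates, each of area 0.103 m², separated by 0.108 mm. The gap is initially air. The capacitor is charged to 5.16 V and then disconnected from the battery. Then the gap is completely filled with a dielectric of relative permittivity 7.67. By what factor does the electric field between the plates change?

Isolated ⇒ Q is held fixed.
V₂ = Q/C₂ = V₁/7.67; E = V/d, so E₂/E₁ = (V₂/V₁)(d₁/d₂) = 0.130.

0.130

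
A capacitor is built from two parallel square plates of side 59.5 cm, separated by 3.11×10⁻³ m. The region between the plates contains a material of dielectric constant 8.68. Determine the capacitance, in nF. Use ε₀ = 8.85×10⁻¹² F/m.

A = (59.5 cm)² = 0.354 m².
C = κε₀A/d = 8.68 × 8.85×10⁻¹² × 0.354 / 3.11×10⁻³ = 8.74×10⁻⁹ F.

C ≈ 8.74 nF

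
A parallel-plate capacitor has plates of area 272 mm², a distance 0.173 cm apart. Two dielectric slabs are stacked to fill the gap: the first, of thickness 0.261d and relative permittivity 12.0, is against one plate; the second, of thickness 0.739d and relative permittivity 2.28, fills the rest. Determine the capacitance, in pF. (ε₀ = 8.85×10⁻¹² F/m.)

A = 272 mm² = 2.72×10⁻⁴ m².
Stacked slabs ⇒ two capacitors in series, each with the full plate area.
C₁ = κ₁ε₀A/d₁ = 12.0 × 8.85×10⁻¹² × 2.72×10⁻⁴ / 4.52×10⁻⁴ = 6.40×10⁻¹¹ F.
C₂ = κ₂ε₀A/d₂ = 2.28 × 8.85×10⁻¹² × 2.72×10⁻⁴ / 1.28×10⁻³ = 4.29×10⁻¹² F.
C = (1/C₁ + 1/C₂)⁻¹ = 4.02×10⁻¹² F.

C ≈ 4.02 pF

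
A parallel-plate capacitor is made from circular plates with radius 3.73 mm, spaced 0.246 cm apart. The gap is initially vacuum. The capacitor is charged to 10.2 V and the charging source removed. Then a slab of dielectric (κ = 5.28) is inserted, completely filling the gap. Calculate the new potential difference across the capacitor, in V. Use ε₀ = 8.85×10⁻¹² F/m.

V ≈ 1.93 V

A = π(3.73 mm)² = 4.37×10⁻⁵ m².
Initially C₁ = ε₀A/d = 8.85×10⁻¹² × 4.37×10⁻⁵ / 2.46×10⁻³ = 1.57×10⁻¹³ F.
V₁ = 10.2 V.
Isolated ⇒ Q is held fixed. C₂ = 5.28 C₁ and V = Q/C, so V₂/V₁ = C₁/C₂ = 0.189.
V₂ = 0.189 × 10.2 = 1.93 V.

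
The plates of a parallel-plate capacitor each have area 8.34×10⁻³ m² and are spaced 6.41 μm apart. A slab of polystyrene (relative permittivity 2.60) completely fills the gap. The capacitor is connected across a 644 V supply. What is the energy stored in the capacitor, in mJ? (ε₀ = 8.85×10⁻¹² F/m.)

U ≈ 6.21 mJ

C = κε₀A/d = 2.60 × 8.85×10⁻¹² × 8.34×10⁻³ / 6.41×10⁻⁶ = 2.99×10⁻⁸ F.
U = ½CV² = ½ × 2.99×10⁻⁸ × (644)² = 6.21×10⁻³ J.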